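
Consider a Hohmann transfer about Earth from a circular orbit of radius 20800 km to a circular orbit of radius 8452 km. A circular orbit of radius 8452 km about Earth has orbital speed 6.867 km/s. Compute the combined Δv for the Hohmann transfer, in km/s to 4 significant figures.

From the circular-orbit relation v² = μ/r at r = 8452 km: μ = v²r = (6.867)² × 8452 = 3.98560×10^5 km³/s².
Transfer-ellipse semi-major axis a_t = (r₁ + r₂)/2 = (20800 + 8452)/2 = 14626 km.
Circular speed at r₁: v₁ = √(μ/r₁) = √(3.98560×10^5/20800) = 4.3774 km/s.
Transfer-orbit speed at r₁ (vis-viva): v_a = √[μ(2/r₁ − 1/a_t)] = 3.3276 km/s.
First burn Δv₁ = |v_a − v₁| = 1.050 km/s.
At r₂, v₂ = √(μ/r₂) = 6.867 km/s.
Transfer-orbit speed at r₂: v_p = √[μ(2/r₂ − 1/a_t)] = 8.189 km/s.
Second burn Δv₂ = |v₂ − v_p| = 1.322 km/s.
Total Δv = Δv₁ + Δv₂ = 2.372 km/s.

Δv = 2.372 km/s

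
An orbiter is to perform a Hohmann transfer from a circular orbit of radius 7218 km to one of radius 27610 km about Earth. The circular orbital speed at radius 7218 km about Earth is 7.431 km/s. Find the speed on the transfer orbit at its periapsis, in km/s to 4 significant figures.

v = 9.357 km/s

From the circular-orbit relation v² = μ/r at r = 7218 km: μ = v²r = (7.431)² × 7218 = 3.98576×10^5 km³/s².
Transfer-ellipse semi-major axis a_t = (r₁ + r₂)/2 = (7218 + 27610)/2 = 17414 km.
At periapsis, r = 7218 km.
From the vis-viva equation, v = √[μ(2/r − 1/a_t)] = 9.357 km/s.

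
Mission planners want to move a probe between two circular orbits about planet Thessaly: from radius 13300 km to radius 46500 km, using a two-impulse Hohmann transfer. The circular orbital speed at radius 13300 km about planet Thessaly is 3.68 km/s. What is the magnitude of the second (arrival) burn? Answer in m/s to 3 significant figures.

From the circular-orbit relation v² = μ/r at r = 13300 km: μ = v²r = (3.68)² × 13300 = 1.80114×10^5 km³/s².
Semi-major axis of the transfer orbit: a_t = (13300 + 46500)/2 = 29900 km.
Circular speed at r = 46500 km: v_c = √(μ/r) = 1.9681 km/s.
Transfer-orbit speed at the same r (vis-viva, a = a_t): v_t = √[μ(2/r − 1/a_t)] = 1.3126 km/s.
Δv₂ = |v_t − v_c| = |1.3126 − 1.9681| = 0.6555 km/s.

Δv₂ = 655 m/s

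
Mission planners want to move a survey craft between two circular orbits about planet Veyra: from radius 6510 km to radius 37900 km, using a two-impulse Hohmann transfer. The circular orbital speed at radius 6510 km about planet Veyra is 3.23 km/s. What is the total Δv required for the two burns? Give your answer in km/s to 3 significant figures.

From the circular-orbit relation v² = μ/r at r = 6510 km: μ = v²r = (3.23)² × 6510 = 67918.2 km³/s².
Semi-major axis of the transfer orbit: a_t = (6510 + 37900)/2 = 22205 km.
Circular speed at r₁: v₁ = √(μ/r₁) = √(67918.2/6510) = 3.2300 km/s.
Transfer-orbit speed at r₁ (v² = μ(2/r − 1/a)): v_p = √[μ(2/r₁ − 1/a_t)] = 4.2198 km/s.
First burn Δv₁ = |v_p − v₁| = 0.9898 km/s.
At r₂, v₂ = √(μ/r₂) = 1.33867 km/s.
Transfer-orbit speed at r₂: v_a = √[μ(2/r₂ − 1/a_t)] = 0.724834 km/s.
Second burn Δv₂ = |v₂ − v_a| = 0.6138 km/s.
Δv = Δv₁ + Δv₂ = 0.9898 + 0.6138 = 1.604 km/s.

Δv = 1.60 km/s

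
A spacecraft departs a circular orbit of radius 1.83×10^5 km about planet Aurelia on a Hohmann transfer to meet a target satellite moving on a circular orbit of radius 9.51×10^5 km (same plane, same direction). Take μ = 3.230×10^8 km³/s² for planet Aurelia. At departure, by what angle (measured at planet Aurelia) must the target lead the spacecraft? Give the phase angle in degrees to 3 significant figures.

Semi-major axis of the transfer orbit: a_t = (1.830×10^5 + 9.510×10^5)/2 = 5.670×10^5 km.
The half-period of the transfer ellipse is t = π√(a_t³/μ) = 74630 s.
The target's mean motion on its circular orbit is ω₂ = √(μ/r₂³) = 1.938×10^-5 rad/s.
Angle swept by the target during transfer: ω₂·t = 1.4463 rad = 82.87°.
Arrival is 180° from departure on the ellipse, so φ = 180° − 82.87° = 97.1°.

φ = 97.1°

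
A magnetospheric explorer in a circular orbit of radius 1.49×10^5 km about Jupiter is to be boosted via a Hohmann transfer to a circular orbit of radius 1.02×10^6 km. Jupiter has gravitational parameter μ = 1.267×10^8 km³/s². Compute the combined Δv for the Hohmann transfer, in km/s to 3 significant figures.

Transfer-ellipse semi-major axis a_t = (r₁ + r₂)/2 = (1.490×10^5 + 1.020×10^6)/2 = 5.845×10^5 km.
Circular speed at r₁: v₁ = √(μ/r₁) = √(1.267×10^8/1.490×10^5) = 29.1605 km/s.
On the transfer ellipse at r₁, vis-viva gives v_p = √[μ(2/r₁ − 1/a_t)] = 38.5215 km/s.
First burn Δv₁ = |v_p − v₁| = 9.361 km/s.
At r₂, v₂ = √(μ/r₂) = 11.145 km/s.
Transfer-orbit speed at r₂: v_a = √[μ(2/r₂ − 1/a_t)] = 5.6272 km/s.
Second burn Δv₂ = |v₂ − v_a| = 5.518 km/s.
Δv = Δv₁ + Δv₂ = 9.361 + 5.518 = 14.88 km/s.

Δv = 14.9 km/s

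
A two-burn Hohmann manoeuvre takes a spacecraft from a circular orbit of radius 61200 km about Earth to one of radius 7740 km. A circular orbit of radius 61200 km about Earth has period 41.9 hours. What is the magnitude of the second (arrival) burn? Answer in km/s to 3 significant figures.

From Kepler's third law T² = 4π²r³/μ at r = 61200 km, T = 41.9 hours = 41.9 × 3600 s = 1.5084×10^5 s: μ = 4π²r³/T² = 3.97723×10^5 km³/s².
Transfer-ellipse semi-major axis a_t = (r₁ + r₂)/2 = (61200 + 7740)/2 = 34470 km.
Circular speed at r = 7740 km: v_c = √(μ/r) = 7.1684 km/s.
Vis-viva on the transfer ellipse at r = 7740 km gives v_t = √[μ(2/r − 1/a_t)] = 9.5516 km/s.
Δv₂ = |v_t − v_c| = |9.5516 − 7.1684| = 2.383 km/s.

Δv₂ = 2.38 km/s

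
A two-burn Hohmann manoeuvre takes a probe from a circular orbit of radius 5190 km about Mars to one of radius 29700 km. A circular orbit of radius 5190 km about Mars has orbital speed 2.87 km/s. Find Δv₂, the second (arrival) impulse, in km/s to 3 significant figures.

From the circular-orbit relation v² = μ/r at r = 5190 km: μ = v²r = (2.87)² × 5190 = 42749.5 km³/s².
The Hohmann ellipse has a_t = (r₁ + r₂)/2 = 17445 km.
On the circular orbit at r = 29700 km, v_c = √(μ/r) = 1.19974 km/s.
Vis-viva on the transfer ellipse at r = 29700 km gives v_t = √[μ(2/r − 1/a_t)] = 0.654388 km/s.
Δv₂ = |v_t − v_c| = |0.654388 − 1.19974| = 0.5454 km/s.

Δv₂ = 0.545 km/s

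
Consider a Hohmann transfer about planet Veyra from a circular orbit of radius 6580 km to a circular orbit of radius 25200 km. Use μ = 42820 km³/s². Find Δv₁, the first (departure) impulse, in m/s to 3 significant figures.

Δv₁ = 662 m/s

Transfer-ellipse semi-major axis a_t = (r₁ + r₂)/2 = (6580 + 25200)/2 = 15890 km.
Circular speed at r = 6580 km: v_c = √(μ/r) = 2.5510 km/s.
Vis-viva on the transfer ellipse at r = 6580 km gives v_t = √[μ(2/r − 1/a_t)] = 3.2125 km/s.
Δv₁ = |v_t − v_c| = |3.2125 − 2.5510| = 0.6615 km/s.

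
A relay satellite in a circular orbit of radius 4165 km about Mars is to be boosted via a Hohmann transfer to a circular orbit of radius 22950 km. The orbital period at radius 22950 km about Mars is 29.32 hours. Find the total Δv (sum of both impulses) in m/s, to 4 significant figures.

Δv = 1574 m/s

From Kepler's third law T² = 4π²r³/μ at r = 22950 km, T = 29.32 hours = 29.32 × 3600 s = 1.05552×10^5 s: μ = 4π²r³/T² = 42832.6 km³/s².
Transfer-ellipse semi-major axis a_t = (r₁ + r₂)/2 = (4165 + 22950)/2 = 13557.5 km.
At r₁ the circular-orbit speed is v₁ = √(μ/r₁) = 3.2069 km/s.
On the transfer ellipse at r₁, vis-viva gives v_p = √[μ(2/r₁ − 1/a_t)] = 4.1724 km/s.
First burn Δv₁ = |v_p − v₁| = 0.9655 km/s.
At r₂, v₂ = √(μ/r₂) = 1.3661 km/s.
Transfer-orbit speed at r₂: v_a = √[μ(2/r₂ − 1/a_t)] = 0.75721 km/s.
Second burn Δv₂ = |v₂ − v_a| = 0.6089 km/s.
Total Δv = Δv₁ + Δv₂ = 1.574 km/s.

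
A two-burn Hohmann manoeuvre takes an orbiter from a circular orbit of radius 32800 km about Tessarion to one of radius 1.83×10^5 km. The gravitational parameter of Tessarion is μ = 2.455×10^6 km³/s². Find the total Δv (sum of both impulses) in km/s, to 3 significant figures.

The Hohmann ellipse has a_t = (r₁ + r₂)/2 = 1.079×10^5 km.
Circular speed at r₁: v₁ = √(μ/r₁) = √(2.455×10^6/32800) = 8.651448 km/s.
On the transfer ellipse at r₁, v² = μ(2/r − 1/a) gives v_p = √[μ(2/r₁ − 1/a_t)] = 11.26688 km/s.
First burn Δv₁ = |v_p − v₁| = 2.6154 km/s.
At r₂, v₂ = √(μ/r₂) = 3.6627 km/s.
Transfer-orbit speed at r₂: v_a = √[μ(2/r₂ − 1/a_t)] = 2.0194 km/s.
Second burn Δv₂ = |v₂ − v_a| = 1.6433 km/s.
Total Δv = Δv₁ + Δv₂ = 4.259 km/s.

Δv = 4.26 km/s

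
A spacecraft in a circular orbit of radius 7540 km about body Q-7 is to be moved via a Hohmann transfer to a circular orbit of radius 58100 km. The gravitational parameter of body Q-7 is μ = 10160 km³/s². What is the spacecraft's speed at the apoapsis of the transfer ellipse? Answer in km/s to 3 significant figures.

v = 0.200 km/s

Transfer-ellipse semi-major axis a_t = (r₁ + r₂)/2 = (7540 + 58100)/2 = 32820 km.
The apoapsis of the transfer ellipse is at r = 58100 km.
Vis-viva: v = √[μ(2/r − 1/a_t)] = √[10160 × (2/58100 − 1/32820)] = 0.2004 km/s.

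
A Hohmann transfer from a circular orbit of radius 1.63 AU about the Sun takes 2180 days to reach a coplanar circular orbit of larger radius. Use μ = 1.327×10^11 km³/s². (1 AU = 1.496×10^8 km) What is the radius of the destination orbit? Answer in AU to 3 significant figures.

r₂ = 8.82 AU

In km: r₁ = 1.63 × 1.496×10^8 = 2.43848×10^8 km.
Transfer time t = 2180 days = 1.88352×10^8 s, and t = π√(a_t³/μ).
So a_t = (μ t²/π²)^(1/3) = (1.327×10^11 × (1.88352×10^8)² / π²)^(1/3) = 7.8133×10^8 km.
Since a_t = (r₁ + r₂)/2, r₂ = 2a_t − r₁ = 2×7.8133×10^8 − 2.43848×10^8 = 1.318812×10^9 km.
In AU: r₂ = 1.318812×10^9 / 1.496×10^8 = 8.82 AU.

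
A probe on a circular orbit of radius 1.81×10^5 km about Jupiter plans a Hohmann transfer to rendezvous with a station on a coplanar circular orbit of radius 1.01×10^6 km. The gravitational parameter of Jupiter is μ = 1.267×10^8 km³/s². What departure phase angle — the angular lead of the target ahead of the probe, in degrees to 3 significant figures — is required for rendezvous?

φ = 98.5°

Semi-major axis of the transfer orbit: a_t = (1.810×10^5 + 1.010×10^6)/2 = 5.955×10^5 km.
Transfer time t = π√(a_t³/μ) = 1.2826×10^5 s.
Target angular speed ω₂ = √(μ/r₂³) = 1.1089×10^-5 rad/s.
Angle swept by the target during transfer: ω₂·t = 1.4223 rad = 81.49°.
Arrival is 180° from departure on the ellipse, so φ = 180° − 81.49° = 98.5°.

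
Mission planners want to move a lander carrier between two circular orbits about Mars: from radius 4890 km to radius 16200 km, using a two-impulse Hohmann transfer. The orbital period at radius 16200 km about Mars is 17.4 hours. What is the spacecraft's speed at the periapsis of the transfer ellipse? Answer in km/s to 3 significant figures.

From Kepler's third law T² = 4π²r³/μ at r = 16200 km, T = 17.4 hours = 17.4 × 3600 s = 62640 s: μ = 4π²r³/T² = 42776.1 km³/s².
Transfer-ellipse semi-major axis a_t = (r₁ + r₂)/2 = (4890 + 16200)/2 = 10545 km.
At periapsis, r = 4890 km.
Vis-viva: v = √[μ(2/r − 1/a_t)] = √[42776.1 × (2/4890 − 1/10545)] = 3.666 km/s.

v = 3.67 km/s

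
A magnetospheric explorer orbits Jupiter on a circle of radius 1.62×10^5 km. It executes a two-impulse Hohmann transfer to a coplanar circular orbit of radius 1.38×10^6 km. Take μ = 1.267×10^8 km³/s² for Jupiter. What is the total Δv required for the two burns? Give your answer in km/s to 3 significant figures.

Transfer-ellipse semi-major axis a_t = (r₁ + r₂)/2 = (1.620×10^5 + 1.380×10^6)/2 = 7.710×10^5 km.
Circular speed at r₁: v₁ = √(μ/r₁) = √(1.267×10^8/1.620×10^5) = 27.966 km/s.
Transfer-orbit speed at r₁ (v² = μ(2/r − 1/a)): v_p = √[μ(2/r₁ − 1/a_t)] = 37.415 km/s.
First burn Δv₁ = |v_p − v₁| = 9.449 km/s.
At r₂, v₂ = √(μ/r₂) = 9.582 km/s.
Transfer-orbit speed at r₂: v_a = √[μ(2/r₂ − 1/a_t)] = 4.392 km/s.
Second burn Δv₂ = |v₂ − v_a| = 5.190 km/s.
Total Δv = Δv₁ + Δv₂ = 14.64 km/s.

Δv = 14.6 km/s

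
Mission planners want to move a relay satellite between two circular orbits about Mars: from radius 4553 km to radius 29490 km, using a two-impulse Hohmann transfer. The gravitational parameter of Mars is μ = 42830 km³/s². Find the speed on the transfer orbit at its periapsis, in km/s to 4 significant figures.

Semi-major axis of the transfer orbit: a_t = (4553 + 29490)/2 = 17021.5 km.
At periapsis, r = 4553 km.
Applying v² = μ(2/r − 1/a_t): v = 4.037 km/s.

v = 4.037 km/s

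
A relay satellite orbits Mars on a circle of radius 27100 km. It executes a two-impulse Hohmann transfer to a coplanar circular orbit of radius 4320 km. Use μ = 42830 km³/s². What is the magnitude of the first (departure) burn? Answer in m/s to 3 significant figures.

Δv₁ = 598 m/s

The Hohmann ellipse has a_t = (r₁ + r₂)/2 = 15710 km.
Circular speed at r = 27100 km: v_c = √(μ/r) = 1.25716 km/s.
Transfer-orbit speed at the same r (vis-viva, a = a_t): v_t = √[μ(2/r − 1/a_t)] = 0.659239 km/s.
Δv₁ = |v_t − v_c| = |0.659239 − 1.25716| = 0.5979 km/s.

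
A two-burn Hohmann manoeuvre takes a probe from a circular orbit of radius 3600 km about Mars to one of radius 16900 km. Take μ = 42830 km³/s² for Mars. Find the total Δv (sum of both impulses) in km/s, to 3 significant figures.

Transfer-ellipse semi-major axis a_t = (r₁ + r₂)/2 = (3600 + 16900)/2 = 10250 km.
At r₁ the circular-orbit speed is v₁ = √(μ/r₁) = 3.44924 km/s.
On the transfer ellipse at r₁, v² = μ(2/r − 1/a) gives v_p = √[μ(2/r₁ − 1/a_t)] = 4.42898 km/s.
First burn Δv₁ = |v_p − v₁| = 0.9797 km/s.
Circular speed at r₂: v₂ = √(μ/r₂) = 1.592 km/s.
Transfer-orbit speed at r₂: v_a = √[μ(2/r₂ − 1/a_t)] = 0.9435 km/s.
Second burn Δv₂ = |v₂ − v_a| = 0.6485 km/s.
Δv = Δv₁ + Δv₂ = 0.9797 + 0.6485 = 1.628 km/s.

Δv = 1.63 km/s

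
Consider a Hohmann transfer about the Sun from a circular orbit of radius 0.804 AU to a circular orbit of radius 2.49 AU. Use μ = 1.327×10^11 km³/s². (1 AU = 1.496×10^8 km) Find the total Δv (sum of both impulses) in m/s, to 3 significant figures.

Δv = 13300 m/s

In km: r₁ = 0.804 × 1.496×10^8 = 1.202784×10^8 km; r₂ = 2.49 × 1.496×10^8 = 3.72504×10^8 km.
Semi-major axis of the transfer orbit: a_t = (1.202784×10^8 + 3.72504×10^8)/2 = 2.463912×10^8 km.
Circular speed at r₁: v₁ = √(μ/r₁) = √(1.327×10^11/1.202784×10^8) = 33.216 km/s.
On the transfer ellipse at r₁, vis-viva equation gives v_p = √[μ(2/r₁ − 1/a_t)] = 40.841 km/s.
First burn Δv₁ = |v_p − v₁| = 7.625 km/s.
Circular speed at r₂: v₂ = √(μ/r₂) = 18.874 km/s.
Transfer-orbit speed at r₂: v_a = √[μ(2/r₂ − 1/a_t)] = 13.187 km/s.
Second burn Δv₂ = |v₂ − v_a| = 5.687 km/s.
Total Δv = Δv₁ + Δv₂ = 13.31 km/s.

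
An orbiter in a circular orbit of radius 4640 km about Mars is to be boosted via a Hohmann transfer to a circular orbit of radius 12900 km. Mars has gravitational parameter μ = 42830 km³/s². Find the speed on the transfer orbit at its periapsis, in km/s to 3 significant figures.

v = 3.68 km/s

Transfer-ellipse semi-major axis a_t = (r₁ + r₂)/2 = (4640 + 12900)/2 = 8770 km.
At periapsis, r = 4640 km.
Vis-viva: v = √[μ(2/r − 1/a_t)] = √[42830 × (2/4640 − 1/8770)] = 3.685 km/s.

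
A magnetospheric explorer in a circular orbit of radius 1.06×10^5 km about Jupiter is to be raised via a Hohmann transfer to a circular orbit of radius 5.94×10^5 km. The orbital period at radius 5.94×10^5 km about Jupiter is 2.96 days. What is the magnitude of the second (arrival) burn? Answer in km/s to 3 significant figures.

Δv₂ = 6.56 km/s

From Kepler's third law T² = 4π²r³/μ at r = 5.94×10^5 km, T = 2.96 days = 2.96 × 86400 s = 2.55744×10^5 s: μ = 4π²r³/T² = 1.26505×10^8 km³/s².
Semi-major axis of the transfer orbit: a_t = (1.060×10^5 + 5.940×10^5)/2 = 3.500×10^5 km.
Circular speed at r = 5.940×10^5 km: v_c = √(μ/r) = 14.5935 km/s.
Vis-viva on the transfer ellipse at r = 5.940×10^5 km gives v_t = √[μ(2/r − 1/a_t)] = 8.03119 km/s.
Δv₂ = |v_t − v_c| = |8.03119 − 14.5935| = 6.562 km/s.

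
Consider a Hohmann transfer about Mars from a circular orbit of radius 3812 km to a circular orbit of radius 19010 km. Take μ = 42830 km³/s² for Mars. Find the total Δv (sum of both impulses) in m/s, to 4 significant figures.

Δv = 1608 m/s

Semi-major axis of the transfer orbit: a_t = (3812 + 19010)/2 = 11411 km.
At r₁ the circular-orbit speed is v₁ = √(μ/r₁) = 3.351950 km/s.
On the transfer ellipse at r₁, vis-viva gives v_p = √[μ(2/r₁ − 1/a_t)] = 4.326401 km/s.
First burn Δv₁ = |v_p − v₁| = 0.9745 km/s.
At r₂, v₂ = √(μ/r₂) = 1.50101 km/s.
Transfer-orbit speed at r₂: v_a = √[μ(2/r₂ − 1/a_t)] = 0.867556 km/s.
Second burn Δv₂ = |v₂ − v_a| = 0.6335 km/s.
Δv = Δv₁ + Δv₂ = 0.9745 + 0.6335 = 1.608 km/s.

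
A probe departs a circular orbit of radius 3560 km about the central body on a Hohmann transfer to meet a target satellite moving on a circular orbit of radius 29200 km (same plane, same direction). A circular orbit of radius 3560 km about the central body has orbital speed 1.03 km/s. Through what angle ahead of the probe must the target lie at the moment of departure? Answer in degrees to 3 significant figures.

From the circular-orbit relation v² = μ/r at r = 3560 km: μ = v²r = (1.03)² × 3560 = 3776.80 km³/s².
Semi-major axis of the transfer orbit: a_t = (3560 + 29200)/2 = 16380 km.
The half-period of the transfer ellipse is t = π√(a_t³/μ) = 1.0717×10^5 s.
The target's mean motion on its circular orbit is ω₂ = √(μ/r₂³) = 1.2317×10^-5 rad/s.
Angle swept by the target during transfer: ω₂·t = 1.320 rad = 75.63°.
Arrival is 180° from departure on the ellipse, so φ = 180° − 75.63° = 104°.

φ = 104°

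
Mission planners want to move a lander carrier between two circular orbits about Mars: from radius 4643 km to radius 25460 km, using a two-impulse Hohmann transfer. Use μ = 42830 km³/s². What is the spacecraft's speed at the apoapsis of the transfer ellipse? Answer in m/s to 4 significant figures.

v = 720.4 m/s

Semi-major axis of the transfer orbit: a_t = (4643 + 25460)/2 = 15051.5 km.
The apoapsis of the transfer ellipse is at r = 25460 km.
Vis-viva: v = √[μ(2/r − 1/a_t)] = √[42830 × (2/25460 − 1/15051.5)] = 0.7204 km/s.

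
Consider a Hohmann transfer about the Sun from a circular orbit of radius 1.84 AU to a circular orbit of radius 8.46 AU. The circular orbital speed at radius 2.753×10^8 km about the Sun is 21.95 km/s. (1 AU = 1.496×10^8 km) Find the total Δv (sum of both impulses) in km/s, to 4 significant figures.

Δv = 10.30 km/s

From the circular-orbit relation v² = μ/r at r = 2.753×10^8 km: μ = v²r = (21.95)² × 2.753×10^8 = 1.32640×10^11 km³/s².
In km: r₁ = 1.84 × 1.496×10^8 = 2.75264×10^8 km; r₂ = 8.46 × 1.496×10^8 = 1.265616×10^9 km.
Semi-major axis of the transfer orbit: a_t = (2.75264×10^8 + 1.265616×10^9)/2 = 7.7044×10^8 km.
Circular speed at r₁: v₁ = √(μ/r₁) = √(1.32640×10^11/2.75264×10^8) = 21.9514 km/s.
Transfer-orbit speed at r₁ (vis-viva): v_p = √[μ(2/r₁ − 1/a_t)] = 28.1348 km/s.
First burn Δv₁ = |v_p − v₁| = 6.183 km/s.
Circular speed at r₂: v₂ = √(μ/r₂) = 10.237 km/s.
Transfer-orbit speed at r₂: v_a = √[μ(2/r₂ − 1/a_t)] = 6.1192 km/s.
Second burn Δv₂ = |v₂ − v_a| = 4.118 km/s.
Total Δv = Δv₁ + Δv₂ = 10.30 km/s.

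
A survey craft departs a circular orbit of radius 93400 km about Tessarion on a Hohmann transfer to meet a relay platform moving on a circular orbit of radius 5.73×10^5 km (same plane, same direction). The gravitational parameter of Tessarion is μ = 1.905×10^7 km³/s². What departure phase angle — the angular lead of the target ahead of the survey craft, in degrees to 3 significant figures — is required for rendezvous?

Transfer-ellipse semi-major axis a_t = (r₁ + r₂)/2 = (93400 + 5.730×10^5)/2 = 3.332×10^5 km.
The half-period of the transfer ellipse is t = π√(a_t³/μ) = 1.3844×10^5 s.
The target's mean motion on its circular orbit is ω₂ = √(μ/r₂³) = 1.0063×10^-5 rad/s.
Angle swept by the target during transfer: ω₂·t = 1.3931 rad = 79.82°.
The survey craft traverses 180° on the transfer ellipse, so the target must lead by 180° − 79.82° = 100°.

φ = 100°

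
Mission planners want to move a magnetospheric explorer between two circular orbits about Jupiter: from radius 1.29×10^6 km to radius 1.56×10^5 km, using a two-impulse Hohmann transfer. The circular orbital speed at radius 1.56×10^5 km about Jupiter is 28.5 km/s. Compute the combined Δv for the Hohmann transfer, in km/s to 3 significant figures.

Δv = 14.9 km/s

From the circular-orbit relation v² = μ/r at r = 1.56×10^5 km: μ = v²r = (28.5)² × 1.56×10^5 = 1.26711×10^8 km³/s².
Transfer-ellipse semi-major axis a_t = (r₁ + r₂)/2 = (1.290×10^6 + 1.560×10^5)/2 = 7.230×10^5 km.
At r₁ the circular-orbit speed is v₁ = √(μ/r₁) = 9.911 km/s.
On the transfer ellipse at r₁, v² = μ(2/r − 1/a) gives v_a = √[μ(2/r₁ − 1/a_t)] = 4.604 km/s.
First burn Δv₁ = |v_a − v₁| = 5.307 km/s.
Circular speed at r₂: v₂ = √(μ/r₂) = 28.500 km/s.
Transfer-orbit speed at r₂: v_p = √[μ(2/r₂ − 1/a_t)] = 38.069 km/s.
Second burn Δv₂ = |v₂ − v_p| = 9.569 km/s.
Δv = Δv₁ + Δv₂ = 5.307 + 9.569 = 14.88 km/s.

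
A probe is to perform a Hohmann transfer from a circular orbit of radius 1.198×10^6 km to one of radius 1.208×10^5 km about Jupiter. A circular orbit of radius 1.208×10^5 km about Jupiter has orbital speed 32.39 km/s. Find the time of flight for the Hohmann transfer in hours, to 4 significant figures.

From the circular-orbit relation v² = μ/r at r = 1.208×10^5 km: μ = v²r = (32.39)² × 1.208×10^5 = 1.26733×10^8 km³/s².
Transfer-ellipse semi-major axis a_t = (r₁ + r₂)/2 = (1.198×10^6 + 1.208×10^5)/2 = 6.594×10^5 km.
Half the transfer-orbit period gives t = π√(a_t³/μ) = 1.4943×10^5 s.
Converting: 1.4943×10^5 s ÷ 3600 s/hour = 41.51 hours.

t = 41.51 hours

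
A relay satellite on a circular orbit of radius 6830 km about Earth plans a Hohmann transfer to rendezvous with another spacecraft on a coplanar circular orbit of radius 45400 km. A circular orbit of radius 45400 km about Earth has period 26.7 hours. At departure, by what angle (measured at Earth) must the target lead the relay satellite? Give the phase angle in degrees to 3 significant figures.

φ = 101°

From Kepler's third law T² = 4π²r³/μ at r = 45400 km, T = 26.7 hours = 26.7 × 3600 s = 96120 s: μ = 4π²r³/T² = 3.99852×10^5 km³/s².
Semi-major axis of the transfer orbit: a_t = (6830 + 45400)/2 = 26115 km.
The half-period of the transfer ellipse is t = π√(a_t³/μ) = 20967 s.
Target angular speed ω₂ = √(μ/r₂³) = 6.5368×10^-5 rad/s.
Angle swept by the target during transfer: ω₂·t = 1.3706 rad = 78.53°.
Arrival is 180° from departure on the ellipse, so φ = 180° − 78.53° = 101°.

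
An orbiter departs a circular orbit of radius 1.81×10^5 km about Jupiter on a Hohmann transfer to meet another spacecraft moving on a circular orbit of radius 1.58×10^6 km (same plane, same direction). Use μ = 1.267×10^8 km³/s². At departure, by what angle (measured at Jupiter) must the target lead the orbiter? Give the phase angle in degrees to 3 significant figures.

φ = 105°

Semi-major axis of the transfer orbit: a_t = (1.810×10^5 + 1.580×10^6)/2 = 8.805×10^5 km.
The half-period of the transfer ellipse is t = π√(a_t³/μ) = 2.3060×10^5 s.
Target angular speed ω₂ = √(μ/r₂³) = 5.6676×10^-6 rad/s.
Angle swept by the target during transfer: ω₂·t = 1.3069 rad = 74.88°.
Arrival is 180° from departure on the ellipse, so φ = 180° − 74.88° = 105°.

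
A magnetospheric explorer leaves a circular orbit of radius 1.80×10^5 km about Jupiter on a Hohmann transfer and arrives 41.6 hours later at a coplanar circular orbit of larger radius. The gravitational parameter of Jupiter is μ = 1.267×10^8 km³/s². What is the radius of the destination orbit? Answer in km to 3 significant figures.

Transfer time t = 41.6 hours = 1.4976×10^5 s, and t = π√(a_t³/μ).
So a_t = (μ t²/π²)^(1/3) = (1.267×10^8 × (1.4976×10^5)² / π²)^(1/3) = 6.6032×10^5 km.
Since a_t = (r₁ + r₂)/2, r₂ = 2a_t − r₁ = 2×6.6032×10^5 − 1.800×10^5 = 1.14064×10^6 km.

r₂ = 1.14×10^6 km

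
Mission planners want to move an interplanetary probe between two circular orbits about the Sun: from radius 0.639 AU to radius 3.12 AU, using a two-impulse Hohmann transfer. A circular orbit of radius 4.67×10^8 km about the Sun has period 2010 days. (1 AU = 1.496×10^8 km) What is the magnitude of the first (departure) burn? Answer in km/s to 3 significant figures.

From Kepler's third law T² = 4π²r³/μ at r = 4.67×10^8 km, T = 2010 days = 2010 × 86400 s = 1.73664×10^8 s: μ = 4π²r³/T² = 1.33319×10^11 km³/s².
In km: r₁ = 0.639 × 1.496×10^8 = 9.55944×10^7 km; r₂ = 3.12 × 1.496×10^8 = 4.66752×10^8 km.
The Hohmann ellipse has a_t = (r₁ + r₂)/2 = 2.811732×10^8 km.
Circular speed at r = 9.55944×10^7 km: v_c = √(μ/r) = 37.345 km/s.
Transfer-orbit speed at the same r (vis-viva, a = a_t): v_t = √[μ(2/r − 1/a_t)] = 48.116 km/s.
Δv₁ = |v_t − v_c| = |48.116 − 37.345| = 10.77 km/s.

Δv₁ = 10.8 km/s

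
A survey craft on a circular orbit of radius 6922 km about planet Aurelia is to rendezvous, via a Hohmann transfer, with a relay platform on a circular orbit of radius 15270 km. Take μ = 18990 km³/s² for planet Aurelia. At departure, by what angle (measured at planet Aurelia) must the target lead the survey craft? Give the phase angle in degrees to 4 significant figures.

φ = 68.50°

Transfer-ellipse semi-major axis a_t = (r₁ + r₂)/2 = (6922 + 15270)/2 = 11096 km.
Transfer time t = π√(a_t³/μ) = 26650 s.
The target's mean motion on its circular orbit is ω₂ = √(μ/r₂³) = 7.303×10^-5 rad/s.
Angle swept by the target during transfer: ω₂·t = 1.946 rad = 111.5°.
The survey craft traverses 180° on the transfer ellipse, so the target must lead by 180° − 111.5° = 68.50°.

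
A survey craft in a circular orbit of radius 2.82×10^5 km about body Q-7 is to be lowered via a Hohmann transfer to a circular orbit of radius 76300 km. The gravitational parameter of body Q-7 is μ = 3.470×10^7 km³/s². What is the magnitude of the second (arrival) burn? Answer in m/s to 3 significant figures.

Semi-major axis of the transfer orbit: a_t = (2.820×10^5 + 76300)/2 = 1.7915×10^5 km.
Circular speed at r = 76300 km: v_c = √(μ/r) = 21.33 km/s.
Transfer-orbit speed at the same r (vis-viva, a = a_t): v_t = √[μ(2/r − 1/a_t)] = 26.76 km/s.
Δv₂ = |v_t − v_c| = |26.76 − 21.33| = 5.430 km/s.

Δv₂ = 5430 m/s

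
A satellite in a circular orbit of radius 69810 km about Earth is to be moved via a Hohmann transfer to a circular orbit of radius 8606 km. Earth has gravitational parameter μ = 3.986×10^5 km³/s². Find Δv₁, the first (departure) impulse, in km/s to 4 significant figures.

Δv₁ = 1.270 km/s

The Hohmann ellipse has a_t = (r₁ + r₂)/2 = 39208 km.
On the circular orbit at r = 69810 km, v_c = √(μ/r) = 2.3895 km/s.
Vis-viva on the transfer ellipse at r = 69810 km gives v_t = √[μ(2/r − 1/a_t)] = 1.1195 km/s.
Δv₁ = |v_t − v_c| = |1.1195 − 2.3895| = 1.270 km/s.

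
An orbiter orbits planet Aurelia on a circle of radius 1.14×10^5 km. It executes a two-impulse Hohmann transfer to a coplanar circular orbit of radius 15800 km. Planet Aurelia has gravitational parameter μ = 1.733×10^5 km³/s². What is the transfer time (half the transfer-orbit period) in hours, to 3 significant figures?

t = 34.7 hours

Transfer-ellipse semi-major axis a_t = (r₁ + r₂)/2 = (1.140×10^5 + 15800)/2 = 64900 km.
By Kepler's third law the transfer-orbit period is T = 2π√(a_t³/μ), so t = T/2 = 1.248×10^5 s.
Converting: 1.248×10^5 s ÷ 3600 s/hour = 34.7 hours.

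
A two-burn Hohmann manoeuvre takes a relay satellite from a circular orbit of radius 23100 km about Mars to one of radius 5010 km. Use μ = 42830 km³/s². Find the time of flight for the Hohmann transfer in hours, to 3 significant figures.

Transfer-ellipse semi-major axis a_t = (r₁ + r₂)/2 = (23100 + 5010)/2 = 14055 km.
Transfer time t = π√(a_t³/μ) = π√((14055)³ / 42830) = 25294 s.
Converting: 25294 s ÷ 3600 s/hour = 7.03 hours.

t = 7.03 hours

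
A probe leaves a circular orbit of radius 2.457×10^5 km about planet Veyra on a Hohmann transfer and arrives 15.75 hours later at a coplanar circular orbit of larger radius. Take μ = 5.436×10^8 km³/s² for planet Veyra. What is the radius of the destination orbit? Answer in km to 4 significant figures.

r₂ = 8.774×10^5 km

Transfer time t = 15.75 hours = 56700 s, and t = π√(a_t³/μ).
So a_t = (μ t²/π²)^(1/3) = (5.436×10^8 × (56700)² / π²)^(1/3) = 5.6154×10^5 km.
Since a_t = (r₁ + r₂)/2, r₂ = 2a_t − r₁ = 2×5.6154×10^5 − 2.457×10^5 = 8.7738×10^5 km.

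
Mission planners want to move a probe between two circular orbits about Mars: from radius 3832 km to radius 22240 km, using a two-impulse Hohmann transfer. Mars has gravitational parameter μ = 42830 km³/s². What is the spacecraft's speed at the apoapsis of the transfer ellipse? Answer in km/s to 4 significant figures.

v = 0.7524 km/s

Transfer-ellipse semi-major axis a_t = (r₁ + r₂)/2 = (3832 + 22240)/2 = 13036 km.
The apoapsis of the transfer ellipse is at r = 22240 km.
From the vis-viva equation, v = √[μ(2/r − 1/a_t)] = 0.7524 km/s.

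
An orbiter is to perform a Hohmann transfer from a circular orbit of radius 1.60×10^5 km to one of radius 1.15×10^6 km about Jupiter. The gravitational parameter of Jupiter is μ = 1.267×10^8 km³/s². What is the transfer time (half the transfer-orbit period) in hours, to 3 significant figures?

Transfer-ellipse semi-major axis a_t = (r₁ + r₂)/2 = (1.600×10^5 + 1.150×10^6)/2 = 6.550×10^5 km.
Half the transfer-orbit period gives t = π√(a_t³/μ) = 1.480×10^5 s.
Converting: 1.480×10^5 s ÷ 3600 s/hour = 41.1 hours.

t = 41.1 hours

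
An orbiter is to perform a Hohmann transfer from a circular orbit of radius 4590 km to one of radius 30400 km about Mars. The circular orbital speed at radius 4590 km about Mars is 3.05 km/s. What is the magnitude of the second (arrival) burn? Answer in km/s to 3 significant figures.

Δv₂ = 0.578 km/s

From the circular-orbit relation v² = μ/r at r = 4590 km: μ = v²r = (3.05)² × 4590 = 42698.5 km³/s².
Semi-major axis of the transfer orbit: a_t = (4590 + 30400)/2 = 17495 km.
Circular speed at r = 30400 km: v_c = √(μ/r) = 1.1851 km/s.
Transfer-orbit speed at the same r (vis-viva, a = a_t): v_t = √[μ(2/r − 1/a_t)] = 0.60704 km/s.
Δv₂ = |v_t − v_c| = |0.60704 − 1.1851| = 0.5781 km/s.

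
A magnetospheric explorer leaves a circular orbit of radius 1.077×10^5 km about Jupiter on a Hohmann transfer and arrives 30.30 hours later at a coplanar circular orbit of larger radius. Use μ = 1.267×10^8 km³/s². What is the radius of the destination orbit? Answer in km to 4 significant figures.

r₂ = 9.614×10^5 km

Transfer time t = 30.30 hours = 1.0908×10^5 s, and t = π√(a_t³/μ).
So a_t = (μ t²/π²)^(1/3) = (1.267×10^8 × (1.0908×10^5)² / π²)^(1/3) = 5.3455×10^5 km.
Since a_t = (r₁ + r₂)/2, r₂ = 2a_t − r₁ = 2×5.3455×10^5 − 1.077×10^5 = 9.614×10^5 km.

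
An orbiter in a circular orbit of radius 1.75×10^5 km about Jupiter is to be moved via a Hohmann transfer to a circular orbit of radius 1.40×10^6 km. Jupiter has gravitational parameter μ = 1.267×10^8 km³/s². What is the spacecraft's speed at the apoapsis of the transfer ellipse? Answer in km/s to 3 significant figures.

v = 4.48 km/s

Semi-major axis of the transfer orbit: a_t = (1.750×10^5 + 1.400×10^6)/2 = 7.875×10^5 km.
At apoapsis, r = 1.400×10^6 km.
From the vis-viva equation, v = √[μ(2/r − 1/a_t)] = 4.485 km/s.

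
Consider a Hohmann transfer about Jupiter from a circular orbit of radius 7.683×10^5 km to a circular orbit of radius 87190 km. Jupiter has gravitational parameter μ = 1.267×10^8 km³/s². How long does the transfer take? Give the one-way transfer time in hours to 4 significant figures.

The Hohmann ellipse has a_t = (r₁ + r₂)/2 = 4.27745×10^5 km.
Half the transfer-orbit period gives t = π√(a_t³/μ) = 78080 s.
Converting: 78080 s ÷ 3600 s/hour = 21.69 hours.

t = 21.69 hours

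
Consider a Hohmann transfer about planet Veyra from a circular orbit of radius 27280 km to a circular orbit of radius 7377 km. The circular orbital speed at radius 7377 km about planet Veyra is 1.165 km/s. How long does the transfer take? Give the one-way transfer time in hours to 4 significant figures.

From the circular-orbit relation v² = μ/r at r = 7377 km: μ = v²r = (1.165)² × 7377 = 10012.2 km³/s².
Semi-major axis of the transfer orbit: a_t = (27280 + 7377)/2 = 17328.5 km.
By Kepler's third law the transfer-orbit period is T = 2π√(a_t³/μ), so t = T/2 = 71620 s.
Converting: 71620 s ÷ 3600 s/hour = 19.89 hours.

t = 19.89 hours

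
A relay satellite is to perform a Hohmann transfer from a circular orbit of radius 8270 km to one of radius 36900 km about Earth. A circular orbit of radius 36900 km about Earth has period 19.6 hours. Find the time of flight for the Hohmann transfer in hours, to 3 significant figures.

From Kepler's third law T² = 4π²r³/μ at r = 36900 km, T = 19.6 hours = 19.6 × 3600 s = 70560 s: μ = 4π²r³/T² = 3.98402×10^5 km³/s².
Semi-major axis of the transfer orbit: a_t = (8270 + 36900)/2 = 22585 km.
By Kepler's third law the transfer-orbit period is T = 2π√(a_t³/μ), so t = T/2 = 16890 s.
Converting: 16890 s ÷ 3600 s/hour = 4.69 hours.

t = 4.69 hours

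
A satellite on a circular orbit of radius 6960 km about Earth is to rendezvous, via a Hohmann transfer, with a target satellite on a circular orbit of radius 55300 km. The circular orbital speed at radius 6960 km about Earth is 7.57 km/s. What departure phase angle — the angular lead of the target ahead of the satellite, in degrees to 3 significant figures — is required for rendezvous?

φ = 104°

From the circular-orbit relation v² = μ/r at r = 6960 km: μ = v²r = (7.57)² × 6960 = 3.98842×10^5 km³/s².
Transfer-ellipse semi-major axis a_t = (r₁ + r₂)/2 = (6960 + 55300)/2 = 31130 km.
The half-period of the transfer ellipse is t = π√(a_t³/μ) = 27322.4 s.
The target's mean motion on its circular orbit is ω₂ = √(μ/r₂³) = 4.85638×10^-5 rad/s.
Angle swept by the target during transfer: ω₂·t = 1.32688 rad = 76.02°.
Arrival is 180° from departure on the ellipse, so φ = 180° − 76.02° = 104°.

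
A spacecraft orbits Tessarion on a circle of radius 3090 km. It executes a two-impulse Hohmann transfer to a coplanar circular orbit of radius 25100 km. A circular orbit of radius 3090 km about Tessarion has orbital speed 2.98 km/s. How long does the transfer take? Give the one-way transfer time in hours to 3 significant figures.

t = 8.82 hours

From the circular-orbit relation v² = μ/r at r = 3090 km: μ = v²r = (2.98)² × 3090 = 27440.4 km³/s².
Semi-major axis of the transfer orbit: a_t = (3090 + 25100)/2 = 14095 km.
Transfer time t = π√(a_t³/μ) = π√((14095)³ / 27440.4) = 31740 s.
Converting: 31740 s ÷ 3600 s/hour = 8.82 hours.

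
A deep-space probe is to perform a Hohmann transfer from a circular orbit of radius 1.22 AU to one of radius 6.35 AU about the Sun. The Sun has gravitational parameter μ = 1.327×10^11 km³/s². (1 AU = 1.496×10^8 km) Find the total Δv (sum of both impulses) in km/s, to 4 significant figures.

In km: r₁ = 1.22 × 1.496×10^8 = 1.82512×10^8 km; r₂ = 6.35 × 1.496×10^8 = 9.4996×10^8 km.
The Hohmann ellipse has a_t = (r₁ + r₂)/2 = 5.66236×10^8 km.
At r₁ the circular-orbit speed is v₁ = √(μ/r₁) = 26.9643 km/s.
Transfer-orbit speed at r₁ (vis-viva equation): v_p = √[μ(2/r₁ − 1/a_t)] = 34.9256 km/s.
First burn Δv₁ = |v_p − v₁| = 7.961 km/s.
Circular speed at r₂: v₂ = √(μ/r₂) = 11.819 km/s.
Transfer-orbit speed at r₂: v_a = √[μ(2/r₂ − 1/a_t)] = 6.7101 km/s.
Second burn Δv₂ = |v₂ − v_a| = 5.109 km/s.
Δv = Δv₁ + Δv₂ = 7.961 + 5.109 = 13.07 km/s.

Δv = 13.07 km/s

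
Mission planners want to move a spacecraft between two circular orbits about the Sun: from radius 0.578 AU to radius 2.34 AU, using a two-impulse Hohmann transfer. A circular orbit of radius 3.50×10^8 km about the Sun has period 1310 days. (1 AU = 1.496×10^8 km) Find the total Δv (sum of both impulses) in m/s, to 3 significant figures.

From Kepler's third law T² = 4π²r³/μ at r = 3.50×10^8 km, T = 1310 days = 1310 × 86400 s = 1.13184×10^8 s: μ = 4π²r³/T² = 1.32128×10^11 km³/s².
In km: r₁ = 0.578 × 1.496×10^8 = 8.64688×10^7 km; r₂ = 2.34 × 1.496×10^8 = 3.50064×10^8 km.
Transfer-ellipse semi-major axis a_t = (r₁ + r₂)/2 = (8.64688×10^7 + 3.50064×10^8)/2 = 2.182664×10^8 km.
Circular speed at r₁: v₁ = √(μ/r₁) = √(1.32128×10^11/8.64688×10^7) = 39.09 km/s.
Transfer-orbit speed at r₁ (v² = μ(2/r − 1/a)): v_p = √[μ(2/r₁ − 1/a_t)] = 49.50 km/s.
First burn Δv₁ = |v_p − v₁| = 10.41 km/s.
At r₂, v₂ = √(μ/r₂) = 19.43 km/s.
Transfer-orbit speed at r₂: v_a = √[μ(2/r₂ − 1/a_t)] = 12.23 km/s.
Second burn Δv₂ = |v₂ − v_a| = 7.200 km/s.
Total Δv = Δv₁ + Δv₂ = 17.61 km/s.

Δv = 17600 m/s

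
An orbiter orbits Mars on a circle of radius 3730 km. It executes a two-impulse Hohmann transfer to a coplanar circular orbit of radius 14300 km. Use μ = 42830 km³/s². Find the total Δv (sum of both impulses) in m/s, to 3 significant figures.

Δv = 1500 m/s

The Hohmann ellipse has a_t = (r₁ + r₂)/2 = 9015 km.
Circular speed at r₁: v₁ = √(μ/r₁) = √(42830/3730) = 3.3886 km/s.
Transfer-orbit speed at r₁ (vis-viva equation): v_p = √[μ(2/r₁ − 1/a_t)] = 4.2678 km/s.
First burn Δv₁ = |v_p − v₁| = 0.8792 km/s.
Circular speed at r₂: v₂ = √(μ/r₂) = 1.7306 km/s.
Transfer-orbit speed at r₂: v_a = √[μ(2/r₂ − 1/a_t)] = 1.1132 km/s.
Second burn Δv₂ = |v₂ − v_a| = 0.6174 km/s.
Total Δv = Δv₁ + Δv₂ = 1.497 km/s.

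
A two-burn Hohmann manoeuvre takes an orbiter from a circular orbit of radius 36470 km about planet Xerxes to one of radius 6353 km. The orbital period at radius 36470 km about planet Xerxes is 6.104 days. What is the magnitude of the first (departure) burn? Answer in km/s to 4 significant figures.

From Kepler's third law T² = 4π²r³/μ at r = 36470 km, T = 6.104 days = 6.104 × 86400 s = 5.273856×10^5 s: μ = 4π²r³/T² = 6885.10 km³/s².
The Hohmann ellipse has a_t = (r₁ + r₂)/2 = 21411.5 km.
Circular speed at r = 36470 km: v_c = √(μ/r) = 0.4345 km/s.
Transfer-orbit speed at the same r (vis-viva, a = a_t): v_t = √[μ(2/r − 1/a_t)] = 0.2367 km/s.
Δv₁ = |v_t − v_c| = |0.2367 − 0.4345| = 0.1978 km/s.

Δv₁ = 0.1978 km/s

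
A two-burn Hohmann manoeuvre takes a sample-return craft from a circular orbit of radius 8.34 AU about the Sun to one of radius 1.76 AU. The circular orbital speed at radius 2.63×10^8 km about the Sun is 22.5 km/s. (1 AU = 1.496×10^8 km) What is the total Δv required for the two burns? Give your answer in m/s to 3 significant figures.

Δv = 10600 m/s

From the circular-orbit relation v² = μ/r at r = 2.63×10^8 km: μ = v²r = (22.5)² × 2.63×10^8 = 1.33144×10^11 km³/s².
In km: r₁ = 8.34 × 1.496×10^8 = 1.247664×10^9 km; r₂ = 1.76 × 1.496×10^8 = 2.63296×10^8 km.
The Hohmann ellipse has a_t = (r₁ + r₂)/2 = 7.5548×10^8 km.
At r₁ the circular-orbit speed is v₁ = √(μ/r₁) = 10.33 km/s.
Transfer-orbit speed at r₁ (vis-viva equation): v_a = √[μ(2/r₁ − 1/a_t)] = 6.098 km/s.
First burn Δv₁ = |v_a − v₁| = 4.232 km/s.
At r₂, v₂ = √(μ/r₂) = 22.4873 km/s.
Transfer-orbit speed at r₂: v_p = √[μ(2/r₂ − 1/a_t)] = 28.8985 km/s.
Second burn Δv₂ = |v₂ − v_p| = 6.411 km/s.
Total Δv = Δv₁ + Δv₂ = 10.64 km/s.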